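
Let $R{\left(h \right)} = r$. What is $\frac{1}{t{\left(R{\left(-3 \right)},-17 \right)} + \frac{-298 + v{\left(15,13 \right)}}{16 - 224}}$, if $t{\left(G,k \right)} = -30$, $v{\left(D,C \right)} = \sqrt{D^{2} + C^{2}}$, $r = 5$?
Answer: $- \frac{617968}{17653485} + \frac{104 \sqrt{394}}{17653485} \approx -0.034889$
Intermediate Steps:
$R{\left(h \right)} = 5$
$v{\left(D,C \right)} = \sqrt{C^{2} + D^{2}}$
$\frac{1}{t{\left(R{\left(-3 \right)},-17 \right)} + \frac{-298 + v{\left(15,13 \right)}}{16 - 224}} = \frac{1}{-30 + \frac{-298 + \sqrt{13^{2} + 15^{2}}}{16 - 224}} = \frac{1}{-30 + \frac{-298 + \sqrt{169 + 225}}{-208}} = \frac{1}{-30 + \left(-298 + \sqrt{394}\right) \left(- \frac{1}{208}\right)} = \frac{1}{-30 + \left(\frac{149}{104} - \frac{\sqrt{394}}{208}\right)} = \frac{1}{- \frac{2971}{104} - \frac{\sqrt{394}}{208}}$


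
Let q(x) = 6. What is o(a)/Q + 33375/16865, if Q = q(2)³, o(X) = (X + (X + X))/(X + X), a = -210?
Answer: 964573/485712 ≈ 1.9859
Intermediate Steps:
o(X) = 3/2 (o(X) = (X + 2*X)/((2*X)) = (3*X)*(1/(2*X)) = 3/2)
Q = 216 (Q = 6³ = 216)
o(a)/Q + 33375/16865 = (3/2)/216 + 33375/16865 = (3/2)*(1/216) + 33375*(1/16865) = 1/144 + 6675/3373 = 964573/485712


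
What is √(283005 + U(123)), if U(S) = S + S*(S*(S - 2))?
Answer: √2113737 ≈ 1453.9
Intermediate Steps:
U(S) = S + S²*(-2 + S) (U(S) = S + S*(S*(-2 + S)) = S + S²*(-2 + S))
√(283005 + U(123)) = √(283005 + 123*(1 + 123² - 2*123)) = √(283005 + 123*(1 + 15129 - 246)) = √(283005 + 123*14884) = √(283005 + 1830732) = √2113737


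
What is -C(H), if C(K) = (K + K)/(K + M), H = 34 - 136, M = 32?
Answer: -102/35 ≈ -2.9143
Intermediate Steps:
H = -102
C(K) = 2*K/(32 + K) (C(K) = (K + K)/(K + 32) = (2*K)/(32 + K) = 2*K/(32 + K))
-C(H) = -2*(-102)/(32 - 102) = -2*(-102)/(-70) = -2*(-102)*(-1)/70 = -1*102/35 = -102/35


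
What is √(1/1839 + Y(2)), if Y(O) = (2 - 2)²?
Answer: √1839/1839 ≈ 0.023319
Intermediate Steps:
Y(O) = 0 (Y(O) = 0² = 0)
√(1/1839 + Y(2)) = √(1/1839 + 0) = √(1/1839) = √1839/1839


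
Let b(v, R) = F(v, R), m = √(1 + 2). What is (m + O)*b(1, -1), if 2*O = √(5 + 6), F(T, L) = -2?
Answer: -√11 - 2*√3 ≈ -6.7807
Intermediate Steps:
m = √3 ≈ 1.7320
b(v, R) = -2
O = √11/2 (O = √(5 + 6)/2 = √11/2 ≈ 1.6583)
(m + O)*b(1, -1) = (√3 + √11/2)*(-2) = -√11 - 2*√3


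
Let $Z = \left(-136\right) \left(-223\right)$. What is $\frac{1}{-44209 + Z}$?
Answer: $- \frac{1}{13881} \approx -7.2041 \cdot 10^{-5}$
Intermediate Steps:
$Z = 30328$
$\frac{1}{-44209 + Z} = \frac{1}{-44209 + 30328} = \frac{1}{-13881} = - \frac{1}{13881}$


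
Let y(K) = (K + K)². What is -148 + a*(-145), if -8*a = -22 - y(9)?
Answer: -25677/4 ≈ -6419.3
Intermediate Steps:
y(K) = 4*K² (y(K) = (2*K)² = 4*K²)
a = 173/4 (a = -(-22 - 4*9²)/8 = -(-22 - 4*81)/8 = -(-22 - 1*324)/8 = -(-22 - 324)/8 = -⅛*(-346) = 173/4 ≈ 43.250)
-148 + a*(-145) = -148 + (173/4)*(-145) = -148 - 25085/4 = -25677/4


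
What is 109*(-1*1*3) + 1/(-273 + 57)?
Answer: -70633/216 ≈ -327.00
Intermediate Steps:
109*(-1*1*3) + 1/(-273 + 57) = 109*(-1*3) + 1/(-216) = 109*(-3) - 1/216 = -327 - 1/216 = -70633/216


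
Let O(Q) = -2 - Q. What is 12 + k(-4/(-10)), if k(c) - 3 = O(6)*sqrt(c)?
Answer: 15 - 8*sqrt(10)/5 ≈ 9.9404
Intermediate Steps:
k(c) = 3 - 8*sqrt(c) (k(c) = 3 + (-2 - 1*6)*sqrt(c) = 3 + (-2 - 6)*sqrt(c) = 3 - 8*sqrt(c))
12 + k(-4/(-10)) = 12 + (3 - 8*2*sqrt(-1/(-10))) = 12 + (3 - 8*sqrt(10)/5) = 15 - 8*sqrt(10)/5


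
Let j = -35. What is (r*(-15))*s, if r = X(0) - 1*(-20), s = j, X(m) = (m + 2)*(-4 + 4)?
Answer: 10500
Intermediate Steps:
X(m) = 0 (X(m) = (2 + m)*0 = 0)
s = -35
r = 20 (r = 0 - 1*(-20) = 0 + 20 = 20)
(r*(-15))*s = (20*(-15))*(-35) = -300*(-35) = 10500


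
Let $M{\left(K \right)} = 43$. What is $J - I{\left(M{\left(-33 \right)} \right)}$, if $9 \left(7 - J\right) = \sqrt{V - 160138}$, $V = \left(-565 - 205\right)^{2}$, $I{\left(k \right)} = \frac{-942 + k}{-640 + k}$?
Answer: $\frac{3280}{597} - \frac{\sqrt{432762}}{9} \approx -67.6$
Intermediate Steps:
$I{\left(k \right)} = \frac{-942 + k}{-640 + k}$
$V = 592900$ ($V = \left(-770\right)^{2} = 592900$)
$J = 7 - \frac{\sqrt{432762}}{9}$ ($J = 7 - \frac{\sqrt{592900 - 160138}}{9} = 7 - \frac{\sqrt{432762}}{9} \approx -66.094$)
$J - I{\left(M{\left(-33 \right)} \right)} = \left(7 - \frac{\sqrt{432762}}{9}\right) - \frac{-942 + 43}{-640 + 43} = \left(7 - \frac{\sqrt{432762}}{9}\right) - \frac{1}{-597} \left(-899\right) = \left(7 - \frac{\sqrt{432762}}{9}\right) - \left(- \frac{1}{597}\right) \left(-899\right) = \left(7 - \frac{\sqrt{432762}}{9}\right) - \frac{899}{597} = \frac{3280}{597} - \frac{\sqrt{432762}}{9}$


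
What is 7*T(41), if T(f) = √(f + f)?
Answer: 7*√82 ≈ 63.388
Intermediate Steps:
T(f) = √2*√f (T(f) = √(2*f) = √2*√f)
7*T(41) = 7*(√2*√41) = 7*√82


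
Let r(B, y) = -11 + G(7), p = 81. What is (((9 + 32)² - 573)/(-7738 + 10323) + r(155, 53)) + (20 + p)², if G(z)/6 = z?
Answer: 26450828/2585 ≈ 10232.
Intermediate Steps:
G(z) = 6*z
r(B, y) = 31 (r(B, y) = -11 + 6*7 = -11 + 42 = 31)
(((9 + 32)² - 573)/(-7738 + 10323) + r(155, 53)) + (20 + p)² = (((9 + 32)² - 573)/(-7738 + 10323) + 31) + (20 + 81)² = ((41² - 573)/2585 + 31) + 101² = ((1681 - 573)*(1/2585) + 31) + 10201 = (1108*(1/2585) + 31) + 10201 = (1108/2585 + 31) + 10201 = 81243/2585 + 10201 = 26450828/2585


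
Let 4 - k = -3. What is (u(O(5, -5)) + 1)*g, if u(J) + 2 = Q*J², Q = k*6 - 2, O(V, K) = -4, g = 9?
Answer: 5751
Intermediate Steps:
k = 7 (k = 4 - 1*(-3) = 4 + 3 = 7)
Q = 40 (Q = 7*6 - 2 = 42 - 2 = 40)
u(J) = -2 + 40*J²
(u(O(5, -5)) + 1)*g = ((-2 + 40*(-4)²) + 1)*9 = ((-2 + 40*16) + 1)*9 = ((-2 + 640) + 1)*9 = (638 + 1)*9 = 639*9 = 5751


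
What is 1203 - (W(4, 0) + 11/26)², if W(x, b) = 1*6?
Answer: 785339/676 ≈ 1161.7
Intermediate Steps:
W(x, b) = 6
1203 - (W(4, 0) + 11/26)² = 1203 - (6 + 11/26)² = 1203 - (167/26)² = 1203 - 1*27889/676 = 1203 - 27889/676 = 785339/676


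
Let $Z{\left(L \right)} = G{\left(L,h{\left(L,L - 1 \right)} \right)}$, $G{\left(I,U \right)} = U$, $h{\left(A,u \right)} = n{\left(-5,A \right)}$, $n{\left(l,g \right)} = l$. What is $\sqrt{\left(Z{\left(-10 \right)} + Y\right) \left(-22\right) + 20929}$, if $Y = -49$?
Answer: $\sqrt{22117} \approx 148.72$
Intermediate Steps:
$h{\left(A,u \right)} = -5$
$Z{\left(L \right)} = -5$
$\sqrt{\left(Z{\left(-10 \right)} + Y\right) \left(-22\right) + 20929} = \sqrt{\left(-5 - 49\right) \left(-22\right) + 20929} = \sqrt{\left(-54\right) \left(-22\right) + 20929} = \sqrt{1188 + 20929} = \sqrt{22117}$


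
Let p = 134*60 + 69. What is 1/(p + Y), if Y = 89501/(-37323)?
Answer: 37323/302562706 ≈ 0.00012336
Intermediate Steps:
p = 8109 (p = 8040 + 69 = 8109)
Y = -89501/37323 (Y = 89501*(-1/37323) = -89501/37323 ≈ -2.3980)
1/(p + Y) = 1/(8109 - 89501/37323) = 1/(302562706/37323) = 37323/302562706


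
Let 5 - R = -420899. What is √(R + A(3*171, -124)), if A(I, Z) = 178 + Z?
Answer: √420958 ≈ 648.81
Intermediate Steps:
R = 420904 (R = 5 - 1*(-420899) = 5 + 420899 = 420904)
√(R + A(3*171, -124)) = √(420904 + (178 - 124)) = √(420904 + 54) = √420958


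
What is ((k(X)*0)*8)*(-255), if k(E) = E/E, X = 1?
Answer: 0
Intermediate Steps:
k(E) = 1
((k(X)*0)*8)*(-255) = ((1*0)*8)*(-255) = (0*8)*(-255) = 0*(-255) = 0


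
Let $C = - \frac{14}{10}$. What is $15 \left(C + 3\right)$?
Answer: $24$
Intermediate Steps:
$C = - \frac{7}{5}$ ($C = \left(-14\right) \frac{1}{10} = - \frac{7}{5} \approx -1.4$)
$15 \left(C + 3\right) = 15 \left(- \frac{7}{5} + 3\right) = 15 \cdot \frac{8}{5} = 24$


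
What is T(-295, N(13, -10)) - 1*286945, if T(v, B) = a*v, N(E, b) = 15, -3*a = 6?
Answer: -286355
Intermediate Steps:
a = -2 (a = -⅓*6 = -2)
T(v, B) = -2*v
T(-295, N(13, -10)) - 1*286945 = -2*(-295) - 1*286945 = 590 - 286945 = -286355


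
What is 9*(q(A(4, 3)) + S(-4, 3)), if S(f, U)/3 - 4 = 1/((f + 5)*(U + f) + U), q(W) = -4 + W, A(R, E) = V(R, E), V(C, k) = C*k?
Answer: 387/2 ≈ 193.50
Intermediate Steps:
A(R, E) = E*R (A(R, E) = R*E = E*R)
S(f, U) = 12 + 3/(U + (5 + f)*(U + f)) (S(f, U) = 12 + 3/((f + 5)*(U + f) + U) = 12 + 3/((5 + f)*(U + f) + U) = 12 + 3/(U + (5 + f)*(U + f)))
9*(q(A(4, 3)) + S(-4, 3)) = 9*((-4 + 3*4) + 3*(1 + 4*(-4)² + 20*(-4) + 24*3 + 4*3*(-4))/((-4)² + 5*(-4) + 6*3 + 3*(-4))) = 9*((-4 + 12) + 3*(1 + 4*16 - 80 + 72 - 48)/(16 - 20 + 18 - 12)) = 9*(8 + 3*(1 + 64 - 80 + 72 - 48)/2) = 9*(8 + 3*(½)*9) = 9*(8 + 27/2) = 9*(43/2) = 387/2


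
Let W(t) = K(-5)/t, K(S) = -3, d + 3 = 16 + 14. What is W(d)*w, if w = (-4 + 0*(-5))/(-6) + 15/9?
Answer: -7/27 ≈ -0.25926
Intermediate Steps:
d = 27 (d = -3 + (16 + 14) = -3 + 30 = 27)
W(t) = -3/t
w = 7/3 (w = (-4 + 0)*(-1/6) + 15*(1/9) = -4*(-1/6) + 5/3 = 2/3 + 5/3 = 7/3 ≈ 2.3333)
W(d)*w = -3/27*(7/3) = -3*1/27*(7/3) = -1/9*7/3 = -7/27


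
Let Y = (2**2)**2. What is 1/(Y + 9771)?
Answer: 1/9787 ≈ 0.00010218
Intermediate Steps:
Y = 16 (Y = 4**2 = 16)
1/(Y + 9771) = 1/(16 + 9771) = 1/9787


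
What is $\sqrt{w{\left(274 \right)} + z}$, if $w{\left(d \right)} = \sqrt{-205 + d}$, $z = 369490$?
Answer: $\sqrt{369490 + \sqrt{69}} \approx 607.86$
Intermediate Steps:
$\sqrt{w{\left(274 \right)} + z} = \sqrt{\sqrt{-205 + 274} + 369490} = \sqrt{\sqrt{69} + 369490} = \sqrt{369490 + \sqrt{69}}$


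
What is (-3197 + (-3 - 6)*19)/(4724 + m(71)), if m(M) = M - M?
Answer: -842/1181 ≈ -0.71296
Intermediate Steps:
m(M) = 0
(-3197 + (-3 - 6)*19)/(4724 + m(71)) = (-3197 + (-3 - 6)*19)/(4724 + 0) = (-3197 - 9*19)/4724 = (-3197 - 171)*(1/4724) = -3368*1/4724 = -842/1181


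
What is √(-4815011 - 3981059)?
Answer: I*√8796070 ≈ 2965.8*I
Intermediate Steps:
√(-4815011 - 3981059) = √(-8796070) = I*√8796070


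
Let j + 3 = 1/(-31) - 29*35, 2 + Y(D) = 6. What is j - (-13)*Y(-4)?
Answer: -29947/31 ≈ -966.03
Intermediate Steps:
Y(D) = 4 (Y(D) = -2 + 6 = 4)
j = -31559/31 (j = -3 + (1/(-31) - 29*35) = -3 + (-1/31 - 1015) = -3 - 31466/31 = -31559/31 ≈ -1018.0)
j - (-13)*Y(-4) = -31559/31 - (-13)*4 = -31559/31 - 1*(-52) = -31559/31 + 52 = -29947/31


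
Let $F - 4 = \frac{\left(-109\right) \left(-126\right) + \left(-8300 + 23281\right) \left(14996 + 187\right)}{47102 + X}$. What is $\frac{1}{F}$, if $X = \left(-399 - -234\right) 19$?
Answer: $\frac{6281}{32520875} \approx 0.00019314$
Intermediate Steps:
$X = -3135$ ($X = \left(-399 + 234\right) 19 = \left(-165\right) 19 = -3135$)
$F = \frac{32520875}{6281}$ ($F = 4 + \frac{\left(-109\right) \left(-126\right) + \left(-8300 + 23281\right) \left(14996 + 187\right)}{47102 - 3135} = 4 + \frac{13734 + 14981 \cdot 15183}{43967} = 4 + \left(13734 + 227456523\right) \frac{1}{43967} = 4 + 227470257 \cdot \frac{1}{43967} = 4 + \frac{32495751}{6281} = \frac{32520875}{6281} \approx 5177.7$)
$\frac{1}{F} = \frac{1}{\frac{32520875}{6281}} = \frac{6281}{32520875}$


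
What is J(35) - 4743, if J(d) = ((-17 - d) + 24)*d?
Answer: -5723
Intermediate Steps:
J(d) = d*(7 - d) (J(d) = (7 - d)*d = d*(7 - d))
J(35) - 4743 = 35*(7 - 1*35) - 4743 = 35*(7 - 35) - 4743 = 35*(-28) - 4743 = -980 - 4743 = -5723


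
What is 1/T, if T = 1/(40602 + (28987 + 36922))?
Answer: 106511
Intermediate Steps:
T = 1/106511 (T = 1/(40602 + 65909) = 1/106511 ≈ 9.3887e-6)
1/T = 1/(1/106511) = 106511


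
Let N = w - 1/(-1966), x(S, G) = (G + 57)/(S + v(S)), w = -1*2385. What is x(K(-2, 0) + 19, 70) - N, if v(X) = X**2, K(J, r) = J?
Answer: 358763959/150399 ≈ 2385.4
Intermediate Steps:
w = -2385
x(S, G) = (57 + G)/(S + S**2) (x(S, G) = (G + 57)/(S + S**2) = (57 + G)/(S + S**2))
N = -4688909/1966 (N = -2385 - 1/(-1966) = -2385 - 1*(-1/1966) = -2385 + 1/1966 = -4688909/1966 ≈ -2385.0)
x(K(-2, 0) + 19, 70) - N = (57 + 70)/((-2 + 19)*(1 + (-2 + 19))) - 1*(-4688909/1966) = 127/(17*(1 + 17)) + 4688909/1966 = (1/17)*127/18 + 4688909/1966 = (1/17)*(1/18)*127 + 4688909/1966 = 127/306 + 4688909/1966 = 358763959/150399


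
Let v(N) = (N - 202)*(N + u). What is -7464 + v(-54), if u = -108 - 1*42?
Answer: 44760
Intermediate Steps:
u = -150 (u = -108 - 42 = -150)
v(N) = (-202 + N)*(-150 + N) (v(N) = (N - 202)*(N - 150) = (-202 + N)*(-150 + N))
-7464 + v(-54) = -7464 + (30300 + (-54)**2 - 352*(-54)) = -7464 + (30300 + 2916 + 19008) = -7464 + 52224 = 44760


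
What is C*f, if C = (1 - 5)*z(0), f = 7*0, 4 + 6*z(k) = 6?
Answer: 0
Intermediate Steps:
z(k) = 1/3 (z(k) = -2/3 + (1/6)*6 = -2/3 + 1 = 1/3)
f = 0
C = -4/3 (C = (1 - 5)*(1/3) = -4*1/3 = -4/3 ≈ -1.3333)
C*f = -4/3*0 = 0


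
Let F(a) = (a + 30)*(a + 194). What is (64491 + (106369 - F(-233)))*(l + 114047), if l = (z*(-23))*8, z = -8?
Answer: 18823012417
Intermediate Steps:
F(a) = (30 + a)*(194 + a)
l = 1472 (l = -8*(-23)*8 = 184*8 = 1472)
(64491 + (106369 - F(-233)))*(l + 114047) = (64491 + (106369 - (5820 + (-233)² + 224*(-233))))*(1472 + 114047) = (64491 + (106369 - (5820 + 54289 - 52192)))*115519 = (64491 + (106369 - 1*7917))*115519 = (64491 + (106369 - 7917))*115519 = (64491 + 98452)*115519 = 162943*115519 = 18823012417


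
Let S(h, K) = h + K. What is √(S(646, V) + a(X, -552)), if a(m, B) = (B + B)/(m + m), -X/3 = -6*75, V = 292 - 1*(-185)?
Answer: √252583/15 ≈ 33.505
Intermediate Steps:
V = 477 (V = 292 + 185 = 477)
X = 1350 (X = -(-18)*75 = -3*(-450) = 1350)
S(h, K) = K + h
a(m, B) = B/m (a(m, B) = (2*B)/((2*m)) = (2*B)*(1/(2*m)) = B/m)
√(S(646, V) + a(X, -552)) = √((477 + 646) - 552/1350) = √(1123 - 552*1/1350) = √(1123 - 92/225) = √(252583/225) = √252583/15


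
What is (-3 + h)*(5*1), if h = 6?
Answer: 15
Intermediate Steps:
(-3 + h)*(5*1) = (-3 + 6)*(5*1) = 3*5 = 15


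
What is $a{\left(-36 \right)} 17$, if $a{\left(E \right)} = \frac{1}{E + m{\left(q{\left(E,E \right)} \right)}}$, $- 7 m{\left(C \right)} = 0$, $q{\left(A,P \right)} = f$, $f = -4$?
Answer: $- \frac{17}{36} \approx -0.47222$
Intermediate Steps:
$q{\left(A,P \right)} = -4$
$m{\left(C \right)} = 0$ ($m{\left(C \right)} = \left(- \frac{1}{7}\right) 0 = 0$)
$a{\left(E \right)} = \frac{1}{E}$ ($a{\left(E \right)} = \frac{1}{E + 0} = \frac{1}{E}$)
$a{\left(-36 \right)} 17 = \frac{1}{-36} \cdot 17 = \left(- \frac{1}{36}\right) 17 = - \frac{17}{36}$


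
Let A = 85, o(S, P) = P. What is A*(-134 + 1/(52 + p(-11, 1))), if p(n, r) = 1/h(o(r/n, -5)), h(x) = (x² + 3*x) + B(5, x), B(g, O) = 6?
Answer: -558030/49 ≈ -11388.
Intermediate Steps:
h(x) = 6 + x² + 3*x (h(x) = (x² + 3*x) + 6 = 6 + x² + 3*x)
p(n, r) = 1/16 (p(n, r) = 1/(6 + (-5)² + 3*(-5)) = 1/(6 + 25 - 15) = 1/16)
A*(-134 + 1/(52 + p(-11, 1))) = 85*(-134 + 1/(52 + 1/16)) = 85*(-134 + 1/(833/16)) = 85*(-134 + 16/833) = 85*(-111606/833) = -558030/49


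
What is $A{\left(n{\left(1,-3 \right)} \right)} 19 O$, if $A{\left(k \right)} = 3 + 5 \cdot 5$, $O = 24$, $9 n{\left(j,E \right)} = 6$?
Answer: $12768$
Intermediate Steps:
$n{\left(j,E \right)} = \frac{2}{3}$ ($n{\left(j,E \right)} = \frac{1}{9} \cdot 6 = \frac{2}{3}$)
$A{\left(k \right)} = 28$ ($A{\left(k \right)} = 3 + 25 = 28$)
$A{\left(n{\left(1,-3 \right)} \right)} 19 O = 28 \cdot 19 \cdot 24 = 532 \cdot 24 = 12768$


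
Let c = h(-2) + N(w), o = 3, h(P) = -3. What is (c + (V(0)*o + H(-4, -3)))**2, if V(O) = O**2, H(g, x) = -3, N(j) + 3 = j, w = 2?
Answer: 49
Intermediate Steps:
N(j) = -3 + j
c = -4 (c = -3 + (-3 + 2) = -3 - 1 = -4)
(c + (V(0)*o + H(-4, -3)))**2 = (-4 + (0**2*3 - 3))**2 = (-4 + (0*3 - 3))**2 = (-4 + (0 - 3))**2 = (-4 - 3)**2 = (-7)**2 = 49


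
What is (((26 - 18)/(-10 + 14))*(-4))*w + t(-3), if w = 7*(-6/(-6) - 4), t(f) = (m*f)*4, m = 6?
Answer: 96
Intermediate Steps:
t(f) = 24*f (t(f) = (6*f)*4 = 24*f)
w = -21 (w = 7*(-6*(-⅙) - 4) = 7*(1 - 4) = 7*(-3) = -21)
(((26 - 18)/(-10 + 14))*(-4))*w + t(-3) = (((26 - 18)/(-10 + 14))*(-4))*(-21) + 24*(-3) = ((8/4)*(-4))*(-21) - 72 = ((8*(¼))*(-4))*(-21) - 72 = (2*(-4))*(-21) - 72 = -8*(-21) - 72 = 168 - 72 = 96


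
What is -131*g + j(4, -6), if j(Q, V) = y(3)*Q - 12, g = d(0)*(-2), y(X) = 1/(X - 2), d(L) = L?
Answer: -8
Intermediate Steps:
y(X) = 1/(-2 + X)
g = 0 (g = 0*(-2) = 0)
j(Q, V) = -12 + Q (j(Q, V) = Q/(-2 + 3) - 12 = Q/1 - 12 = 1*Q - 12 = Q - 12 = -12 + Q)
-131*g + j(4, -6) = -131*0 + (-12 + 4) = 0 - 8 = -8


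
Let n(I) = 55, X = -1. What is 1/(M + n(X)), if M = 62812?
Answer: 1/62867 ≈ 1.5907e-5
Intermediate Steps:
1/(M + n(X)) = 1/(62812 + 55) = 1/62867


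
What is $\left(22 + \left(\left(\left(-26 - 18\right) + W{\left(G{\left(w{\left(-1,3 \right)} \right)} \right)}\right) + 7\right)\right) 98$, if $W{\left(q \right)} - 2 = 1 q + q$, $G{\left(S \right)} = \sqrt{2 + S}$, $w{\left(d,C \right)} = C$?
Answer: $-1274 + 196 \sqrt{5} \approx -835.73$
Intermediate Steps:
$W{\left(q \right)} = 2 + 2 q$ ($W{\left(q \right)} = 2 + \left(1 q + q\right) = 2 + \left(q + q\right) = 2 + 2 q$)
$\left(22 + \left(\left(\left(-26 - 18\right) + W{\left(G{\left(w{\left(-1,3 \right)} \right)} \right)}\right) + 7\right)\right) 98 = \left(22 + \left(\left(\left(-26 - 18\right) + \left(2 + 2 \sqrt{2 + 3}\right)\right) + 7\right)\right) 98 = \left(22 + \left(\left(\left(-26 - 18\right) + \left(2 + 2 \sqrt{5}\right)\right) + 7\right)\right) 98 = \left(22 + \left(\left(-44 + \left(2 + 2 \sqrt{5}\right)\right) + 7\right)\right) 98 = \left(22 + \left(\left(-42 + 2 \sqrt{5}\right) + 7\right)\right) 98 = \left(22 - \left(35 - 2 \sqrt{5}\right)\right) 98 = \left(-13 + 2 \sqrt{5}\right) 98 = -1274 + 196 \sqrt{5}$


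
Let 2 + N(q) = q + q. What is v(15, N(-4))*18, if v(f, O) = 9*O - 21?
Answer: -1998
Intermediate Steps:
N(q) = -2 + 2*q (N(q) = -2 + (q + q) = -2 + 2*q)
v(f, O) = -21 + 9*O
v(15, N(-4))*18 = (-21 + 9*(-2 + 2*(-4)))*18 = (-21 + 9*(-2 - 8))*18 = (-21 + 9*(-10))*18 = (-21 - 90)*18 = -111*18 = -1998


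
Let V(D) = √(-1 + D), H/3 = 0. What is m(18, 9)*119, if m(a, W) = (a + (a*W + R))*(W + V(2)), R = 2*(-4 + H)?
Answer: 204680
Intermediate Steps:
H = 0 (H = 3*0 = 0)
R = -8 (R = 2*(-4 + 0) = 2*(-4) = -8)
m(a, W) = (1 + W)*(-8 + a + W*a) (m(a, W) = (a + (a*W - 8))*(W + √(-1 + 2)) = (a + (W*a - 8))*(W + √1) = (a + (-8 + W*a))*(W + 1) = (-8 + a + W*a)*(1 + W) = (1 + W)*(-8 + a + W*a))
m(18, 9)*119 = (-8 + 18 - 8*9 + 18*9² + 2*9*18)*119 = (-8 + 18 - 72 + 18*81 + 324)*119 = (-8 + 18 - 72 + 1458 + 324)*119 = 1720*119 = 204680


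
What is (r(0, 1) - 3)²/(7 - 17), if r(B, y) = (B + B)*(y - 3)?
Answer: -9/10 ≈ -0.90000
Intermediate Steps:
r(B, y) = 2*B*(-3 + y) (r(B, y) = (2*B)*(-3 + y) = 2*B*(-3 + y))
(r(0, 1) - 3)²/(7 - 17) = (2*0*(-3 + 1) - 3)²/(7 - 17) = (2*0*(-2) - 3)²/(-10) = -(0 - 3)²/10 = -⅒*(-3)² = -⅒*9 = -9/10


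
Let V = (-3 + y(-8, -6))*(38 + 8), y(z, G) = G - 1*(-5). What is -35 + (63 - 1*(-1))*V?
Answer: -11811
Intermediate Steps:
y(z, G) = 5 + G (y(z, G) = G + 5 = 5 + G)
V = -184 (V = (-3 + (5 - 6))*(38 + 8) = (-3 - 1)*46 = -4*46 = -184)
-35 + (63 - 1*(-1))*V = -35 + (63 - 1*(-1))*(-184) = -35 + (63 + 1)*(-184) = -35 + 64*(-184) = -35 - 11776 = -11811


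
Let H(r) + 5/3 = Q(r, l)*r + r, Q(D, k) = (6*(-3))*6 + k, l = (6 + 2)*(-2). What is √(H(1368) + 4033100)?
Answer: √34783509/3 ≈ 1965.9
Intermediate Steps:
l = -16 (l = 8*(-2) = -16)
Q(D, k) = -108 + k (Q(D, k) = -18*6 + k = -108 + k)
H(r) = -5/3 - 123*r (H(r) = -5/3 + ((-108 - 16)*r + r) = -5/3 + (-124*r + r) = -5/3 - 123*r)
√(H(1368) + 4033100) = √((-5/3 - 123*1368) + 4033100) = √((-5/3 - 168264) + 4033100) = √(-504797/3 + 4033100) = √(11594503/3) = √34783509/3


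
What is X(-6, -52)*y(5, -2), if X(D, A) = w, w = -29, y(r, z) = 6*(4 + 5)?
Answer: -1566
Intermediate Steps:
y(r, z) = 54 (y(r, z) = 6*9 = 54)
X(D, A) = -29
X(-6, -52)*y(5, -2) = -29*54 = -1566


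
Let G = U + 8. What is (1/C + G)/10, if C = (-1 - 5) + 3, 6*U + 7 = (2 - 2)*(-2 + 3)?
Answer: 13/20 ≈ 0.65000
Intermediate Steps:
U = -7/6 (U = -7/6 + ((2 - 2)*(-2 + 3))/6 = -7/6 + (0*1)/6 = -7/6 + (1/6)*0 = -7/6 + 0 = -7/6 ≈ -1.1667)
G = 41/6 (G = -7/6 + 8 = 41/6 ≈ 6.8333)
C = -3 (C = -6 + 3 = -3)
(1/C + G)/10 = (1/(-3) + 41/6)/10 = (-1/3 + 41/6)*(1/10) = (13/2)*(1/10) = 13/20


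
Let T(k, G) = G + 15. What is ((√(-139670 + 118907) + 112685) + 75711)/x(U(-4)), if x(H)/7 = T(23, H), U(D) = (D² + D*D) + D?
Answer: 188396/301 + 3*I*√2307/301 ≈ 625.9 + 0.47872*I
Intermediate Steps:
T(k, G) = 15 + G
U(D) = D + 2*D² (U(D) = (D² + D²) + D = 2*D² + D = D + 2*D²)
x(H) = 105 + 7*H (x(H) = 7*(15 + H) = 105 + 7*H)
((√(-139670 + 118907) + 112685) + 75711)/x(U(-4)) = ((√(-139670 + 118907) + 112685) + 75711)/(105 + 7*(-4*(1 + 2*(-4)))) = ((√(-20763) + 112685) + 75711)/(105 + 7*(-4*(1 - 8))) = ((3*I*√2307 + 112685) + 75711)/(105 + 7*(-4*(-7))) = ((112685 + 3*I*√2307) + 75711)/(105 + 7*28) = (188396 + 3*I*√2307)/(105 + 196) = (188396 + 3*I*√2307)/301 = (188396 + 3*I*√2307)*(1/301) = 188396/301 + 3*I*√2307/301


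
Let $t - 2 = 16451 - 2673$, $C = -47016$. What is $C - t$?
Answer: $-60796$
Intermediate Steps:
$t = 13780$ ($t = 2 + \left(16451 - 2673\right) = 2 + 13778 = 13780$)
$C - t = -47016 - 13780 = -60796$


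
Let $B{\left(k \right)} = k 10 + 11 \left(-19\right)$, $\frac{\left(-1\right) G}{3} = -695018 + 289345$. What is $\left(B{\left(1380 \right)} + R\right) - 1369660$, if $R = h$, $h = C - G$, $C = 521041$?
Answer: $-2052047$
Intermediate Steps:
$G = 1217019$ ($G = - 3 \left(-695018 + 289345\right) = \left(-3\right) \left(-405673\right) = 1217019$)
$B{\left(k \right)} = -209 + 10 k$ ($B{\left(k \right)} = 10 k - 209 = -209 + 10 k$)
$h = -695978$ ($h = 521041 - 1217019 = -695978$)
$R = -695978$
$\left(B{\left(1380 \right)} + R\right) - 1369660 = \left(\left(-209 + 10 \cdot 1380\right) - 695978\right) - 1369660 = \left(\left(-209 + 13800\right) - 695978\right) - 1369660 = \left(13591 - 695978\right) - 1369660 = -682387 - 1369660 = -2052047$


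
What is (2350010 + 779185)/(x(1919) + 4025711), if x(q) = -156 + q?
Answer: 3129195/4027474 ≈ 0.77696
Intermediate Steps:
(2350010 + 779185)/(x(1919) + 4025711) = (2350010 + 779185)/((-156 + 1919) + 4025711) = 3129195/(1763 + 4025711) = 3129195/4027474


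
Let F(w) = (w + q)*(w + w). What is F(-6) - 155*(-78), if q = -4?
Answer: 12210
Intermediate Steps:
F(w) = 2*w*(-4 + w) (F(w) = (w - 4)*(w + w) = (-4 + w)*(2*w) = 2*w*(-4 + w))
F(-6) - 155*(-78) = 2*(-6)*(-4 - 6) - 155*(-78) = 2*(-6)*(-10) + 12090 = 120 + 12090 = 12210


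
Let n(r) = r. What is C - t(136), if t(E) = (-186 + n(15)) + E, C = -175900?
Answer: -175865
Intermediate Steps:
t(E) = -171 + E (t(E) = (-186 + 15) + E = -171 + E)
C - t(136) = -175900 - (-171 + 136) = -175900 - 1*(-35) = -175900 + 35 = -175865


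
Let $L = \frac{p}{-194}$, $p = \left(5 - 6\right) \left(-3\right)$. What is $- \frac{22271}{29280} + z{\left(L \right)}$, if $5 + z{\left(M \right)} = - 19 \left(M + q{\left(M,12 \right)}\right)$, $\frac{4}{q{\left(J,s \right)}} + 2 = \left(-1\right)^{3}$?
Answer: $\frac{56424113}{2840160} \approx 19.867$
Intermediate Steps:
$q{\left(J,s \right)} = - \frac{4}{3}$ ($q{\left(J,s \right)} = \frac{4}{-2 + \left(-1\right)^{3}} = \frac{4}{-2 - 1} = \frac{4}{-3} = 4 \left(- \frac{1}{3}\right) = - \frac{4}{3}$)
$p = 3$ ($p = \left(-1\right) \left(-3\right) = 3$)
$L = - \frac{3}{194}$ ($L = \frac{3}{-194} = 3 \left(- \frac{1}{194}\right) = - \frac{3}{194} \approx -0.015464$)
$z{\left(M \right)} = \frac{61}{3} - 19 M$ ($z{\left(M \right)} = -5 - 19 \left(M - \frac{4}{3}\right) = -5 - 19 \left(- \frac{4}{3} + M\right) = -5 - \left(- \frac{76}{3} + 19 M\right) = \frac{61}{3} - 19 M$)
$- \frac{22271}{29280} + z{\left(L \right)} = - \frac{22271}{29280} + \left(\frac{61}{3} - - \frac{57}{194}\right) = \left(-22271\right) \frac{1}{29280} + \left(\frac{61}{3} + \frac{57}{194}\right) = - \frac{22271}{29280} + \frac{12005}{582} = \frac{56424113}{2840160}$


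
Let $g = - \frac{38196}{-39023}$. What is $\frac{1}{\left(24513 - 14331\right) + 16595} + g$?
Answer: $\frac{1022813315}{1044918871} \approx 0.97884$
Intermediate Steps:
$g = \frac{38196}{39023}$ ($g = \left(-38196\right) \left(- \frac{1}{39023}\right) = \frac{38196}{39023} \approx 0.97881$)
$\frac{1}{\left(24513 - 14331\right) + 16595} + g = \frac{1}{\left(24513 - 14331\right) + 16595} + \frac{38196}{39023} = \frac{1}{10182 + 16595} + \frac{38196}{39023} = \frac{1}{26777} + \frac{38196}{39023} = \frac{1022813315}{1044918871}$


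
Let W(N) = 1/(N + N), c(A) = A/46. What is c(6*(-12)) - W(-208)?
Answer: -14953/9568 ≈ -1.5628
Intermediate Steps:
c(A) = A/46 (c(A) = A*(1/46) = A/46)
W(N) = 1/(2*N)
c(6*(-12)) - W(-208) = (6*(-12))/46 - 1/(2*(-208)) = (1/46)*(-72) - (-1)/(2*208) = -36/23 - 1*(-1/416) = -36/23 + 1/416 = -14953/9568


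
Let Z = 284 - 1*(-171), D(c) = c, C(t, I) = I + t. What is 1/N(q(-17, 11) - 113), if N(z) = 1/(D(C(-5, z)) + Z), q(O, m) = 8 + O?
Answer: 328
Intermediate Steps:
Z = 455 (Z = 284 + 171 = 455)
N(z) = 1/(450 + z) (N(z) = 1/((z - 5) + 455) = 1/((-5 + z) + 455) = 1/(450 + z))
1/N(q(-17, 11) - 113) = 1/(1/(450 + ((8 - 17) - 113))) = 1/(1/(450 + (-9 - 113))) = 1/(1/(450 - 122)) = 1/(1/328) = 328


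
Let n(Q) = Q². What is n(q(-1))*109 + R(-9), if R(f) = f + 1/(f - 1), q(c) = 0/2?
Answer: -91/10 ≈ -9.1000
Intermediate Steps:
q(c) = 0 (q(c) = 0*(½) = 0)
R(f) = f + 1/(-1 + f)
n(q(-1))*109 + R(-9) = 0²*109 + (1 + (-9)² - 1*(-9))/(-1 - 9) = 0*109 + (1 + 81 + 9)/(-10) = 0 - ⅒*91 = 0 - 91/10 = -91/10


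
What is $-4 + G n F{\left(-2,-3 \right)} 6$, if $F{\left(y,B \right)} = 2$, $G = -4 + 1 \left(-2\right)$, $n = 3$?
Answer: $-220$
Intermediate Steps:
$G = -6$ ($G = -4 - 2 = -6$)
$-4 + G n F{\left(-2,-3 \right)} 6 = -4 - 6 \cdot 3 \cdot 2 \cdot 6 = -4 - 6 \cdot 6 \cdot 6 = -4 - 216 = -220$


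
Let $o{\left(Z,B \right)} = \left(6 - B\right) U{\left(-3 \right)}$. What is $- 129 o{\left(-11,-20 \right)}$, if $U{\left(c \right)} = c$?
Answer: $10062$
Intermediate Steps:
$o{\left(Z,B \right)} = -18 + 3 B$ ($o{\left(Z,B \right)} = \left(6 - B\right) \left(-3\right) = -18 + 3 B$)
$- 129 o{\left(-11,-20 \right)} = - 129 \left(-18 + 3 \left(-20\right)\right) = - 129 \left(-18 - 60\right) = \left(-129\right) \left(-78\right) = 10062$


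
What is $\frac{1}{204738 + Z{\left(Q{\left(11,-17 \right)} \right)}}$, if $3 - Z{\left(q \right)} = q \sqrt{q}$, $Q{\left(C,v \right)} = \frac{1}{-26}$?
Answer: $\frac{3598527816}{736766183575657} - \frac{26 i \sqrt{26}}{736766183575657} \approx 4.8842 \cdot 10^{-6} - 1.7994 \cdot 10^{-13} i$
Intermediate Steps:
$Q{\left(C,v \right)} = - \frac{1}{26}$
$Z{\left(q \right)} = 3 - q^{\frac{3}{2}}$ ($Z{\left(q \right)} = 3 - q \sqrt{q} = 3 - q^{\frac{3}{2}}$)
$\frac{1}{204738 + Z{\left(Q{\left(11,-17 \right)} \right)}} = \frac{1}{204738 + \left(3 - \left(- \frac{1}{26}\right)^{\frac{3}{2}}\right)} = \frac{1}{204738 + \left(3 - - \frac{i \sqrt{26}}{676}\right)} = \frac{1}{204738 + \left(3 + \frac{i \sqrt{26}}{676}\right)} = \frac{1}{204741 + \frac{i \sqrt{26}}{676}}$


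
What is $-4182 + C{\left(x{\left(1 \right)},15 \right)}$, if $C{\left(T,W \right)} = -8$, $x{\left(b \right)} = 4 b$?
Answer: $-4190$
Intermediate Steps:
$-4182 + C{\left(x{\left(1 \right)},15 \right)} = -4182 - 8 = -4190$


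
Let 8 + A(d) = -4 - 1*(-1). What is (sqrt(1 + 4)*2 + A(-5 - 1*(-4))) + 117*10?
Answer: 1159 + 2*sqrt(5) ≈ 1163.5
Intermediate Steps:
A(d) = -11 (A(d) = -8 + (-4 - 1*(-1)) = -8 + (-4 + 1) = -8 - 3 = -11)
(sqrt(1 + 4)*2 + A(-5 - 1*(-4))) + 117*10 = (sqrt(1 + 4)*2 - 11) + 117*10 = (sqrt(5)*2 - 11) + 1170 = (2*sqrt(5) - 11) + 1170 = (-11 + 2*sqrt(5)) + 1170 = 1159 + 2*sqrt(5)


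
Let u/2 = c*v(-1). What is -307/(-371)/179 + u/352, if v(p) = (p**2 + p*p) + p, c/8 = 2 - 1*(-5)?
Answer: 471617/1460998 ≈ 0.32280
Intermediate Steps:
c = 56 (c = 8*(2 - 1*(-5)) = 8*(2 + 5) = 8*7 = 56)
v(p) = p + 2*p**2 (v(p) = (p**2 + p**2) + p = 2*p**2 + p = p + 2*p**2)
u = 112 (u = 2*(56*(-(1 + 2*(-1)))) = 2*(56*(-(1 - 2))) = 2*(56*(-1*(-1))) = 2*(56*1) = 2*56 = 112)
-307/(-371)/179 + u/352 = -307/(-371)/179 + 112/352 = -307*(-1/371)*(1/179) + 112*(1/352) = (307/371)*(1/179) + 7/22 = 307/66409 + 7/22 = 471617/1460998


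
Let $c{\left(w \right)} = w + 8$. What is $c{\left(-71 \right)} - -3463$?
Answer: $3400$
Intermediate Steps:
$c{\left(w \right)} = 8 + w$
$c{\left(-71 \right)} - -3463 = \left(8 - 71\right) - -3463 = -63 + 3463 = 3400$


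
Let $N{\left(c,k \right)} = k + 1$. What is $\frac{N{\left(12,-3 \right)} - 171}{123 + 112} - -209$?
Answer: $\frac{48942}{235} \approx 208.26$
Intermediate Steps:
$N{\left(c,k \right)} = 1 + k$
$\frac{N{\left(12,-3 \right)} - 171}{123 + 112} - -209 = \frac{\left(1 - 3\right) - 171}{123 + 112} - -209 = \frac{-2 - 171}{235} + 209 = \left(-173\right) \frac{1}{235} + 209 = - \frac{173}{235} + 209 = \frac{48942}{235}$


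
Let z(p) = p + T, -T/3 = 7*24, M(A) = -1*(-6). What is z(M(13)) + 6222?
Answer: 5724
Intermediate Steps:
M(A) = 6
T = -504 (T = -21*24 = -3*168 = -504)
z(p) = -504 + p (z(p) = p - 504 = -504 + p)
z(M(13)) + 6222 = (-504 + 6) + 6222 = -498 + 6222 = 5724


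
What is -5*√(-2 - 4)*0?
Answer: 0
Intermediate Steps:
-5*√(-2 - 4)*0 = -5*I*√6*0 = 0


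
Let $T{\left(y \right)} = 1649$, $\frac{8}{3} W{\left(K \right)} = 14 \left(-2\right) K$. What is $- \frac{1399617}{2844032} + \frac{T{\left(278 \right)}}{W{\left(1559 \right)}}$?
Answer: $- \frac{55201678499}{93110763648} \approx -0.59286$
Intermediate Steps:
$W{\left(K \right)} = - \frac{21 K}{2}$ ($W{\left(K \right)} = \frac{3 \cdot 14 \left(-2\right) K}{8} = \frac{3 \left(- 28 K\right)}{8} = - \frac{21 K}{2}$)
$- \frac{1399617}{2844032} + \frac{T{\left(278 \right)}}{W{\left(1559 \right)}} = - \frac{1399617}{2844032} + \frac{1649}{\left(- \frac{21}{2}\right) 1559} = \left(-1399617\right) \frac{1}{2844032} + \frac{1649}{- \frac{32739}{2}} = - \frac{1399617}{2844032} + 1649 \left(- \frac{2}{32739}\right) = - \frac{1399617}{2844032} - \frac{3298}{32739} = - \frac{55201678499}{93110763648}$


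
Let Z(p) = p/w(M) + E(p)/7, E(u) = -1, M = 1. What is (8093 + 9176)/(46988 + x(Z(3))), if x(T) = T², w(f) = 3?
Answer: 846181/2302448 ≈ 0.36751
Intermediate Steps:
Z(p) = -⅐ + p/3 (Z(p) = p/3 - 1/7 = p*(⅓) - 1*⅐ = p/3 - ⅐ = -⅐ + p/3)
(8093 + 9176)/(46988 + x(Z(3))) = (8093 + 9176)/(46988 + (-⅐ + (⅓)*3)²) = 17269/(46988 + (-⅐ + 1)²) = 17269/(46988 + (6/7)²) = 17269/(46988 + 36/49) = 17269/(2302448/49) = 17269*(49/2302448) = 846181/2302448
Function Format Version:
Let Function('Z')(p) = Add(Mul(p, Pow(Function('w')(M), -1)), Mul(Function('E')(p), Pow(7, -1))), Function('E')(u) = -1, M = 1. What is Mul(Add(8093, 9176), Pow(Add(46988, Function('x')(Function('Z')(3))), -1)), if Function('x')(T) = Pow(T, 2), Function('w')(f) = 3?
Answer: Rational(846181, 2302448) ≈ 0.36751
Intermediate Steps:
Function('Z')(p) = Add(Rational(-1, 7), Mul(Rational(1, 3), p)) (Function('Z')(p) = Add(Mul(p, Pow(3, -1)), Mul(-1, Pow(7, -1))) = Add(Mul(p, Rational(1, 3)), Mul(-1, Rational(1, 7))) = Add(Mul(Rational(1, 3), p), Rational(-1, 7)) = Add(Rational(-1, 7), Mul(Rational(1, 3), p)))
Mul(Add(8093, 9176), Pow(Add(46988, Function('x')(Function('Z')(3))), -1)) = Mul(Add(8093, 9176), Pow(Add(46988, Pow(Add(Rational(-1, 7), Mul(Rational(1, 3), 3)), 2)), -1)) = Mul(17269, Pow(Add(46988, Pow(Add(Rational(-1, 7), 1), 2)), -1)) = Mul(17269, Pow(Add(46988, Pow(Rational(6, 7), 2)), -1)) = Mul(17269, Pow(Add(46988, Rational(36, 49)), -1)) = Mul(17269, Pow(Rational(2302448, 49), -1)) = Mul(17269, Rational(49, 2302448)) = Rational(846181, 2302448)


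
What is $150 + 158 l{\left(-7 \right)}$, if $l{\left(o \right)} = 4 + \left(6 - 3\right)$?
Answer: $1256$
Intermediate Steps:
$l{\left(o \right)} = 7$ ($l{\left(o \right)} = 4 + \left(6 - 3\right) = 4 + 3 = 7$)
$150 + 158 l{\left(-7 \right)} = 150 + 158 \cdot 7 = 150 + 1106 = 1256$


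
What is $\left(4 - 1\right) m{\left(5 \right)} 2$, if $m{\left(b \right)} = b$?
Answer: $30$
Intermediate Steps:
$\left(4 - 1\right) m{\left(5 \right)} 2 = \left(4 - 1\right) 5 \cdot 2 = 3 \cdot 5 \cdot 2 = 15 \cdot 2 = 30$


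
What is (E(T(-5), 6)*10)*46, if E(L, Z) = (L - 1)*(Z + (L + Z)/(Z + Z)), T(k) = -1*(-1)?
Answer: 0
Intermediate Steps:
T(k) = 1
E(L, Z) = (-1 + L)*(Z + (L + Z)/(2*Z)) (E(L, Z) = (-1 + L)*(Z + (L + Z)/((2*Z))) = (-1 + L)*(Z + (L + Z)*(1/(2*Z))) = (-1 + L)*(Z + (L + Z)/(2*Z)))
(E(T(-5), 6)*10)*46 = (((½)*(1² - 1*1 + 6*(-1 + 1 - 2*6 + 2*1*6))/6)*10)*46 = (((½)*(⅙)*(1 - 1 + 6*(-1 + 1 - 12 + 12)))*10)*46 = (((½)*(⅙)*(1 - 1 + 6*0))*10)*46 = (((½)*(⅙)*(1 - 1 + 0))*10)*46 = (((½)*(⅙)*0)*10)*46 = (0*10)*46 = 0*46 = 0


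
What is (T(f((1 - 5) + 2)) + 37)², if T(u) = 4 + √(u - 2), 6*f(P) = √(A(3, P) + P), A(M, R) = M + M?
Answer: (123 + I*√15)²/9 ≈ 1679.3 + 105.86*I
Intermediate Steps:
A(M, R) = 2*M
f(P) = √(6 + P)/6 (f(P) = √(2*3 + P)/6 = √(6 + P)/6)
T(u) = 4 + √(-2 + u)
(T(f((1 - 5) + 2)) + 37)² = ((4 + √(-2 + √(6 + ((1 - 5) + 2))/6)) + 37)² = ((4 + √(-2 + √(6 + (-4 + 2))/6)) + 37)² = ((4 + √(-2 + √(6 - 2)/6)) + 37)² = ((4 + √(-2 + √4/6)) + 37)² = ((4 + √(-2 + (⅙)*2)) + 37)² = ((4 + √(-2 + ⅓)) + 37)² = ((4 + √(-5/3)) + 37)² = ((4 + I*√15/3) + 37)² = (41 + I*√15/3)²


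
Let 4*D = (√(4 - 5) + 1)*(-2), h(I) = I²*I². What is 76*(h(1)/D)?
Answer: -76 + 76*I ≈ -76.0 + 76.0*I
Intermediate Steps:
h(I) = I⁴
D = -½ - I/2 (D = ((√(4 - 5) + 1)*(-2))/4 = ((√(-1) + 1)*(-2))/4 = ((I + 1)*(-2))/4 = ((1 + I)*(-2))/4 = (-2 - 2*I)/4 = -½ - I/2 ≈ -0.5 - 0.5*I)
76*(h(1)/D) = 76*(1⁴/(-½ - I/2)) = 76*(1*(2*(-½ + I/2))) = 76*(2*(-½ + I/2)) = 152*(-½ + I/2)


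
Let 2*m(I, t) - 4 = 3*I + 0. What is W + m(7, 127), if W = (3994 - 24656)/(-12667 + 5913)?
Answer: 105087/6754 ≈ 15.559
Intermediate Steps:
W = 10331/3377 (W = -20662/(-6754) = -20662*(-1/6754) = 10331/3377 ≈ 3.0592)
m(I, t) = 2 + 3*I/2 (m(I, t) = 2 + (3*I + 0)/2 = 2 + (3*I)/2 = 2 + 3*I/2)
W + m(7, 127) = 10331/3377 + (2 + (3/2)*7) = 10331/3377 + (2 + 21/2) = 10331/3377 + 25/2 = 105087/6754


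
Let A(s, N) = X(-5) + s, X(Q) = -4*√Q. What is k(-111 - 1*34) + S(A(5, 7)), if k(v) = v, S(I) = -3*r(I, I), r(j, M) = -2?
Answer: -139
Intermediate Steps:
A(s, N) = s - 4*I*√5 (A(s, N) = -4*I*√5 + s = s - 4*I*√5)
S(I) = 6 (S(I) = -3*(-2) = 6)
k(-111 - 1*34) + S(A(5, 7)) = (-111 - 1*34) + 6 = (-111 - 34) + 6 = -145 + 6 = -139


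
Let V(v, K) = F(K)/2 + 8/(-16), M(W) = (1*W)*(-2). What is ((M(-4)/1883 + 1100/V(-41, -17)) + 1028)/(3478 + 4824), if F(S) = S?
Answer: 7675144/70346997 ≈ 0.10910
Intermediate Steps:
M(W) = -2*W (M(W) = W*(-2) = -2*W)
V(v, K) = -½ + K/2 (V(v, K) = K/2 + 8/(-16) = K*(½) + 8*(-1/16) = K/2 - ½ = -½ + K/2)
((M(-4)/1883 + 1100/V(-41, -17)) + 1028)/(3478 + 4824) = ((-2*(-4)/1883 + 1100/(-½ + (½)*(-17))) + 1028)/(3478 + 4824) = ((8*(1/1883) + 1100/(-½ - 17/2)) + 1028)/8302 = ((8/1883 + 1100/(-9)) + 1028)*(1/8302) = ((8/1883 + 1100*(-⅑)) + 1028)*(1/8302) = ((8/1883 - 1100/9) + 1028)*(1/8302) = (-2071228/16947 + 1028)*(1/8302) = (15350288/16947)*(1/8302) = 7675144/70346997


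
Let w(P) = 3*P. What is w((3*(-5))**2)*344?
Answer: 232200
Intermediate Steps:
w((3*(-5))**2)*344 = (3*(3*(-5))**2)*344 = (3*(-15)**2)*344 = (3*225)*344 = 675*344 = 232200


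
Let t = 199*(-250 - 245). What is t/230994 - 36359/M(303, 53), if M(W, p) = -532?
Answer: 463683677/6827156 ≈ 67.917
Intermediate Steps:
t = -98505 (t = 199*(-495) = -98505)
t/230994 - 36359/M(303, 53) = -98505/230994 - 36359/(-532) = -98505*1/230994 - 36359*(-1/532) = -10945/25666 + 36359/532 = 463683677/6827156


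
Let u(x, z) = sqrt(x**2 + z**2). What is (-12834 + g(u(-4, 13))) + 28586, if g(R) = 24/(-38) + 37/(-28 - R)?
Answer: 179246640/11381 + 37*sqrt(185)/599 ≈ 15750.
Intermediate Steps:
g(R) = -12/19 + 37/(-28 - R) (g(R) = 24*(-1/38) + 37/(-28 - R) = -12/19 + 37/(-28 - R))
(-12834 + g(u(-4, 13))) + 28586 = (-12834 + (-1039 - 12*sqrt((-4)**2 + 13**2))/(19*(28 + sqrt((-4)**2 + 13**2)))) + 28586 = (-12834 + (-1039 - 12*sqrt(16 + 169))/(19*(28 + sqrt(16 + 169)))) + 28586 = (-12834 + (-1039 - 12*sqrt(185))/(19*(28 + sqrt(185)))) + 28586 = 15752 + (-1039 - 12*sqrt(185))/(19*(28 + sqrt(185)))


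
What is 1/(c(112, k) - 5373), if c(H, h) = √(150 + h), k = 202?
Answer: -5373/28868777 - 4*√22/28868777 ≈ -0.00018677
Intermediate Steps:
1/(c(112, k) - 5373) = 1/(√(150 + 202) - 5373) = 1/(√352 - 5373) = 1/(4*√22 - 5373) = 1/(-5373 + 4*√22)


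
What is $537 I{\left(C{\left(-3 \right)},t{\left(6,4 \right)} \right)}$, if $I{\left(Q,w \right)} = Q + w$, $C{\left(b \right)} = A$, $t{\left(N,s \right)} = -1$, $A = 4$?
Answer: $1611$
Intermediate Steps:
$C{\left(b \right)} = 4$
$537 I{\left(C{\left(-3 \right)},t{\left(6,4 \right)} \right)} = 537 \left(4 - 1\right) = 537 \cdot 3 = 1611$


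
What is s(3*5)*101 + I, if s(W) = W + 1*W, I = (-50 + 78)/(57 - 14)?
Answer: 130318/43 ≈ 3030.7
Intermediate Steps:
I = 28/43 ≈ 0.65116
s(W) = 2*W (s(W) = W + W = 2*W)
s(3*5)*101 + I = (2*(3*5))*101 + 28/43 = (2*15)*101 + 28/43 = 30*101 + 28/43 = 3030 + 28/43 = 130318/43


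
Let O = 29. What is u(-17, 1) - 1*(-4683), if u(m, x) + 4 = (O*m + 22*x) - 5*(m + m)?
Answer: 4378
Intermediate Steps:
u(m, x) = -4 + 19*m + 22*x (u(m, x) = -4 + ((29*m + 22*x) - 5*(m + m)) = -4 + ((22*x + 29*m) - 10*m) = -4 + (19*m + 22*x) = -4 + 19*m + 22*x)
u(-17, 1) - 1*(-4683) = (-4 + 19*(-17) + 22*1) - 1*(-4683) = (-4 - 323 + 22) + 4683 = -305 + 4683 = 4378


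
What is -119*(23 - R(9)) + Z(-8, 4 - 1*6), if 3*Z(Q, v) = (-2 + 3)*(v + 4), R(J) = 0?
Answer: -8209/3 ≈ -2736.3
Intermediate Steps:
Z(Q, v) = 4/3 + v/3 (Z(Q, v) = ((-2 + 3)*(v + 4))/3 = (1*(4 + v))/3 = (4 + v)/3 = 4/3 + v/3)
-119*(23 - R(9)) + Z(-8, 4 - 1*6) = -119*(23 - 1*0) + (4/3 + (4 - 1*6)/3) = -119*(23 + 0) + (4/3 + (4 - 6)/3) = -119*23 + (4/3 + (1/3)*(-2)) = -2737 + (4/3 - 2/3) = -2737 + 2/3 = -8209/3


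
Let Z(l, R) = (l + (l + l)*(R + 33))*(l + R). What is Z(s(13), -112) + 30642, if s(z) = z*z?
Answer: -1481739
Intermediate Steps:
s(z) = z²
Z(l, R) = (R + l)*(l + 2*l*(33 + R)) (Z(l, R) = (l + (2*l)*(33 + R))*(R + l) = (l + 2*l*(33 + R))*(R + l) = (R + l)*(l + 2*l*(33 + R)))
Z(s(13), -112) + 30642 = 13²*(2*(-112)² + 67*(-112) + 67*13² + 2*(-112)*13²) + 30642 = 169*(2*12544 - 7504 + 67*169 + 2*(-112)*169) + 30642 = 169*(25088 - 7504 + 11323 - 37856) + 30642 = 169*(-8949) + 30642 = -1512381 + 30642 = -1481739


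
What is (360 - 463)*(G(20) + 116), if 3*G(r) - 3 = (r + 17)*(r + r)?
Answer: -188593/3 ≈ -62864.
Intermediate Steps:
G(r) = 1 + 2*r*(17 + r)/3 (G(r) = 1 + ((r + 17)*(r + r))/3 = 1 + ((17 + r)*(2*r))/3 = 1 + (2*r*(17 + r))/3 = 1 + 2*r*(17 + r)/3)
(360 - 463)*(G(20) + 116) = (360 - 463)*((1 + (⅔)*20² + (34/3)*20) + 116) = -103*((1 + (⅔)*400 + 680/3) + 116) = -103*((1 + 800/3 + 680/3) + 116) = -103*(1483/3 + 116) = -103*1831/3 = -188593/3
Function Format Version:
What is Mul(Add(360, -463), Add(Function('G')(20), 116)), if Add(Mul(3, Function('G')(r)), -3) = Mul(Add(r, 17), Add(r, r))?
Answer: Rational(-188593, 3) ≈ -62864.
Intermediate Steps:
Function('G')(r) = Add(1, Mul(Rational(2, 3), r, Add(17, r))) (Function('G')(r) = Add(1, Mul(Rational(1, 3), Mul(Add(r, 17), Add(r, r)))) = Add(1, Mul(Rational(1, 3), Mul(Add(17, r), Mul(2, r)))) = Add(1, Mul(Rational(1, 3), Mul(2, r, Add(17, r)))) = Add(1, Mul(Rational(2, 3), r, Add(17, r))))
Mul(Add(360, -463), Add(Function('G')(20), 116)) = Mul(Add(360, -463), Add(Add(1, Mul(Rational(2, 3), Pow(20, 2)), Mul(Rational(34, 3), 20)), 116)) = Mul(-103, Add(Add(1, Mul(Rational(2, 3), 400), Rational(680, 3)), 116)) = Mul(-103, Add(Add(1, Rational(800, 3), Rational(680, 3)), 116)) = Mul(-103, Add(Rational(1483, 3), 116)) = Mul(-103, Rational(1831, 3)) = Rational(-188593, 3)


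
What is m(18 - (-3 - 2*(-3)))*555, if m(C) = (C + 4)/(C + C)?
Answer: 703/2 ≈ 351.50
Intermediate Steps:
m(C) = (4 + C)/(2*C) (m(C) = (4 + C)/((2*C)) = (4 + C)*(1/(2*C)) = (4 + C)/(2*C))
m(18 - (-3 - 2*(-3)))*555 = ((4 + (18 - (-3 - 2*(-3))))/(2*(18 - (-3 - 2*(-3)))))*555 = ((4 + (18 - (-3 + 6)))/(2*(18 - (-3 + 6))))*555 = ((4 + (18 - 1*3))/(2*(18 - 1*3)))*555 = ((4 + (18 - 3))/(2*(18 - 3)))*555 = ((1/2)*(4 + 15)/15)*555 = ((1/2)*(1/15)*19)*555 = (19/30)*555 = 703/2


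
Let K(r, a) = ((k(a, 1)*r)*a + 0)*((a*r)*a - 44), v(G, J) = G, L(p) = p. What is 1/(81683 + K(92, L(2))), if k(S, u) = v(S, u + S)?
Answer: 1/200915 ≈ 4.9772e-6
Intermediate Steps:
k(S, u) = S
K(r, a) = r*a²*(-44 + r*a²) (K(r, a) = ((a*r)*a + 0)*((a*r)*a - 44) = (r*a² + 0)*(r*a² - 44) = (r*a²)*(-44 + r*a²) = r*a²*(-44 + r*a²))
1/(81683 + K(92, L(2))) = 1/(81683 + 92*2²*(-44 + 92*2²)) = 1/(81683 + 92*4*(-44 + 92*4)) = 1/(81683 + 92*4*(-44 + 368)) = 1/(81683 + 92*4*324) = 1/(81683 + 119232) = 1/200915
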